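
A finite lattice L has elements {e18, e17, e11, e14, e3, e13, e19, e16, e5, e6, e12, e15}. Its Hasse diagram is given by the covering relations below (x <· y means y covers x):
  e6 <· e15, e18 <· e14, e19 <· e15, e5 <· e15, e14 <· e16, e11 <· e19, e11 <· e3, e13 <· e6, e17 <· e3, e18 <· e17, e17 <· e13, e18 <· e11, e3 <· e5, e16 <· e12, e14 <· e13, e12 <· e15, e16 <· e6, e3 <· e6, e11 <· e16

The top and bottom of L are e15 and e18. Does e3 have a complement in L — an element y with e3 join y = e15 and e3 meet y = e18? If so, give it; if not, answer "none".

none

For every candidate y, either e3 ∨ y ≠ e15 or e3 ∧ y ≠ e18; no complement exists.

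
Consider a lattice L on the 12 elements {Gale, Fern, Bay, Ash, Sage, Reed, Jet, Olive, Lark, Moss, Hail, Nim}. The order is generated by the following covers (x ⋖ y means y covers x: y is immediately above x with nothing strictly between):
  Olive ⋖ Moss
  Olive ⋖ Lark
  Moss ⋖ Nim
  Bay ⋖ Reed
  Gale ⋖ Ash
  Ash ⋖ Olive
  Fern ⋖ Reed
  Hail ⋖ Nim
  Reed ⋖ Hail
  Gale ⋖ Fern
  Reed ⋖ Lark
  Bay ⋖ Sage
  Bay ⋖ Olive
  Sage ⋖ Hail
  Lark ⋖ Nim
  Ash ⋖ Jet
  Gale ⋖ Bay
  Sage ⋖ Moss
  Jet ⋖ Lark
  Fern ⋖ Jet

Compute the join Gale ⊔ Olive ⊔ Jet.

Common upper bounds of {Gale, Olive, Jet}: Lark, Nim.
The least among these is Lark.

Lark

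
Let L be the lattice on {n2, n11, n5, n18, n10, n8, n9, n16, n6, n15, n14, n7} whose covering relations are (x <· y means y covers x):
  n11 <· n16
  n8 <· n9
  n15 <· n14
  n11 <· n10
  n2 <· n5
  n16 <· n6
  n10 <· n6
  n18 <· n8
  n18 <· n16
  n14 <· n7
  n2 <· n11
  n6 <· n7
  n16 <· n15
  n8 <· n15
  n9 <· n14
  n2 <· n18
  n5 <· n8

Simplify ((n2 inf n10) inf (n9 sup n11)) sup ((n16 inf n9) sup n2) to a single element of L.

n18

n2 ∧ n10 = n2
n9 ∨ n11 = n14
n2 ∧ n14 = n2
n16 ∧ n9 = n18
n18 ∨ n2 = n18
n2 ∨ n18 = n18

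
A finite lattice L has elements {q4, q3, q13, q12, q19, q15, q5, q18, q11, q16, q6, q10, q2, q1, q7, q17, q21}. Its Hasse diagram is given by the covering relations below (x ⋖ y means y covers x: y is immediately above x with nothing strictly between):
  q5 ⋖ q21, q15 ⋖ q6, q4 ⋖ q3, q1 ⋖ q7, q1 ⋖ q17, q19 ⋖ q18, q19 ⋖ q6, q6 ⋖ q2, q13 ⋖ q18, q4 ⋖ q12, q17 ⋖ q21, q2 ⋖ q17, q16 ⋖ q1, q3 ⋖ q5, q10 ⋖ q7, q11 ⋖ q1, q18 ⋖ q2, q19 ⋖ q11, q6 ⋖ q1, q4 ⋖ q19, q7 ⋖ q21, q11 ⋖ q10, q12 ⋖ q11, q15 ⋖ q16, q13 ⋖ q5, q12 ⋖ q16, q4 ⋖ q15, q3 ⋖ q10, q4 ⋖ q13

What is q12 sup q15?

q16

Common upper bounds of {q12, q15}: q1, q16, q17, q21, q7.
The least among these is q16.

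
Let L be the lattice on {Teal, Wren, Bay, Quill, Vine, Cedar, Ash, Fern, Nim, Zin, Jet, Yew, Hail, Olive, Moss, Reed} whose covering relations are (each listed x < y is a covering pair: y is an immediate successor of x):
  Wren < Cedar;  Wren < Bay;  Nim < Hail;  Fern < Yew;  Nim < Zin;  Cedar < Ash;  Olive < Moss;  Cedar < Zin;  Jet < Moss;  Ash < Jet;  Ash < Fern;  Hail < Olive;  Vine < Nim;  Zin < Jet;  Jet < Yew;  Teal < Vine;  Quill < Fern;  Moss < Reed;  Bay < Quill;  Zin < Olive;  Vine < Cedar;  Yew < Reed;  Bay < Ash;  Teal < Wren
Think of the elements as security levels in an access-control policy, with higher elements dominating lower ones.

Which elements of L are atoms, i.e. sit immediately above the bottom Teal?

The atoms are exactly the elements that cover Teal: Vine, Wren.

Vine, Wren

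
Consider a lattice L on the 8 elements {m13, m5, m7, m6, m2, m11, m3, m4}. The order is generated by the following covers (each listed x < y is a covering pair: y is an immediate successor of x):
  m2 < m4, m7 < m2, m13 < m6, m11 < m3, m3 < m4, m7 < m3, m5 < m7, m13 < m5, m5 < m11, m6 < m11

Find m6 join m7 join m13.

m3

Common upper bounds of {m6, m7, m13}: m3, m4.
The least among these is m3.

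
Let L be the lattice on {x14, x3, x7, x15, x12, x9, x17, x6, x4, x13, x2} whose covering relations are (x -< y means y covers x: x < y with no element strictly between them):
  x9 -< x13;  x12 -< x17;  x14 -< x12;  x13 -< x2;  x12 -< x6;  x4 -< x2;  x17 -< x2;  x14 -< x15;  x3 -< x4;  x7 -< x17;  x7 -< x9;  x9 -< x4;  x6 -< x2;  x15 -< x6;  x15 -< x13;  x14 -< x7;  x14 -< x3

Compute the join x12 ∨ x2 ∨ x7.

x2

Common upper bounds of {x12, x2, x7}: x2.
The least among these is x2.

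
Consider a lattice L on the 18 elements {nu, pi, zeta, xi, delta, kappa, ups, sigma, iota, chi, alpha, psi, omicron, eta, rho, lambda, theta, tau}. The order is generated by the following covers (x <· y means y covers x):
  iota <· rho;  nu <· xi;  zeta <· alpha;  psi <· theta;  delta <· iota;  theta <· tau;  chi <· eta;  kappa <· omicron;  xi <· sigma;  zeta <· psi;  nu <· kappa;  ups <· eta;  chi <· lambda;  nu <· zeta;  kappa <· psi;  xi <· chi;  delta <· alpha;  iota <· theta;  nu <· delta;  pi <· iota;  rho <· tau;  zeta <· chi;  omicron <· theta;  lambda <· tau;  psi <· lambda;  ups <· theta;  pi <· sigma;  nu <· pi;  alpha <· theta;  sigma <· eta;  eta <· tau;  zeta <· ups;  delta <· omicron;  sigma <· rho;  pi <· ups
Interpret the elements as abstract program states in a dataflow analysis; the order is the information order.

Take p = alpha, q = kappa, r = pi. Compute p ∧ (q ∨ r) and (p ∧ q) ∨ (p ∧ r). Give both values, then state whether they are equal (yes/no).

alpha; nu; no

q ∨ r = theta, so p ∧ (q ∨ r) = alpha ∧ theta = alpha.
p ∧ q = nu and p ∧ r = nu, so (p ∧ q) ∨ (p ∧ r) = nu ∨ nu = nu.
Equal: no.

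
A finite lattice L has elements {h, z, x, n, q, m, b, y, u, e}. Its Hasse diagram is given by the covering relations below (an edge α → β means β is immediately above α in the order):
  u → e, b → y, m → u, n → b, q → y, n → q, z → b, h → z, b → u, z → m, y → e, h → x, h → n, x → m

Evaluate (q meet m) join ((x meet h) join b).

b

q ∧ m = h
x ∧ h = h
h ∨ b = b
h ∨ b = b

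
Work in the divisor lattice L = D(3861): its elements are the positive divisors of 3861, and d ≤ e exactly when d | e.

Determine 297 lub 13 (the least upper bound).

3861

In the divisibility order, the join is the least common multiple: lcm(297, 13) = 3861.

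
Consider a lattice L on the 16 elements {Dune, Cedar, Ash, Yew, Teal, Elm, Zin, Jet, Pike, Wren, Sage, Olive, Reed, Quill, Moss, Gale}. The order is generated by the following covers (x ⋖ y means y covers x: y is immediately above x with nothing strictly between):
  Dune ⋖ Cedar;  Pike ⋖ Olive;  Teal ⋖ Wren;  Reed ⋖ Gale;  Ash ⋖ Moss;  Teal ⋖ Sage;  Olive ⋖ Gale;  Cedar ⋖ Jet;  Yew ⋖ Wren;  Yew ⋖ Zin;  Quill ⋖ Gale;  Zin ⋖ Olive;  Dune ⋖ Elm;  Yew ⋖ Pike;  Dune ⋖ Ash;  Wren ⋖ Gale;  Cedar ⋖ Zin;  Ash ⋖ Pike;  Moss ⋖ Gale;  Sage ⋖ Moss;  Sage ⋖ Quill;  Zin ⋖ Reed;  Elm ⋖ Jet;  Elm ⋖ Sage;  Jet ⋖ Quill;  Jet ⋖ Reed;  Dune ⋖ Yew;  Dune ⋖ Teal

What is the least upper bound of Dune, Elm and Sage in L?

Sage

Common upper bounds of {Dune, Elm, Sage}: Gale, Moss, Quill, Sage.
The least among these is Sage.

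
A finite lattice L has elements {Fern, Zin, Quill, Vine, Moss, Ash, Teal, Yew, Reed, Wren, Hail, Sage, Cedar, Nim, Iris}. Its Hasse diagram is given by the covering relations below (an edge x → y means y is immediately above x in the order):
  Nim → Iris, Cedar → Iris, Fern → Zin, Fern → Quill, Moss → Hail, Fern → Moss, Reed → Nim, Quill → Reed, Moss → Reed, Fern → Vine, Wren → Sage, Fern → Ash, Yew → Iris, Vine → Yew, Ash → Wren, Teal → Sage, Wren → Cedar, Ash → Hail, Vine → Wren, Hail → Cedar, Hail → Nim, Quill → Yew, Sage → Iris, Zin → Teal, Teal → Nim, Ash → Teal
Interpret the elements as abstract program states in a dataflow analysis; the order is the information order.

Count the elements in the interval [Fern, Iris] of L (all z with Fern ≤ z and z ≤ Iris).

The interval [Fern, Iris] = {Ash, Cedar, Fern, Hail, Iris, Moss, Nim, Quill, Reed, Sage, Teal, Vine, Wren, Yew, Zin}, which has 15 elements.

15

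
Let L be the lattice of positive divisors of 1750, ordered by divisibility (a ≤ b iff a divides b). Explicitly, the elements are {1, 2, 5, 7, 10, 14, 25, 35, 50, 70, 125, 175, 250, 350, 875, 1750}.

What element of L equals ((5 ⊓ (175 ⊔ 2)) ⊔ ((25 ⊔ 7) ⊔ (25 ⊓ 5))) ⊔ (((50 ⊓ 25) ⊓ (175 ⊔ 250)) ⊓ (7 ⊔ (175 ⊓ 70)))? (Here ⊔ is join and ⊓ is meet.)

175

175 ∨ 2 = 350
5 ∧ 350 = 5
25 ∨ 7 = 175
25 ∧ 5 = 5
175 ∨ 5 = 175
5 ∨ 175 = 175
50 ∧ 25 = 25
175 ∨ 250 = 1750
25 ∧ 1750 = 25
175 ∧ 70 = 35
7 ∨ 35 = 35
25 ∧ 35 = 5
175 ∨ 5 = 175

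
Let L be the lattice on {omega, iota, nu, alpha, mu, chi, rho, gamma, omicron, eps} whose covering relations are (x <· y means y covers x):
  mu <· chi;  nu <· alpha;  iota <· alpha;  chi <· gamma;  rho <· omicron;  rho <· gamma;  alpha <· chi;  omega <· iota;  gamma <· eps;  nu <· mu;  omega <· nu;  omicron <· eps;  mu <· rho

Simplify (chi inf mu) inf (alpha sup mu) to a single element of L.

chi ∧ mu = mu
alpha ∨ mu = chi
mu ∧ chi = mu

mu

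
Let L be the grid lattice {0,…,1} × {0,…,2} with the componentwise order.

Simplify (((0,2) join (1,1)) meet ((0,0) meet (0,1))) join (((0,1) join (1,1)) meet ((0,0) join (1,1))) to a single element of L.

(0,2) ∨ (1,1) = (1,2)
(0,0) ∧ (0,1) = (0,0)
(1,2) ∧ (0,0) = (0,0)
(0,1) ∨ (1,1) = (1,1)
(0,0) ∨ (1,1) = (1,1)
(1,1) ∧ (1,1) = (1,1)
(0,0) ∨ (1,1) = (1,1)

(1,1)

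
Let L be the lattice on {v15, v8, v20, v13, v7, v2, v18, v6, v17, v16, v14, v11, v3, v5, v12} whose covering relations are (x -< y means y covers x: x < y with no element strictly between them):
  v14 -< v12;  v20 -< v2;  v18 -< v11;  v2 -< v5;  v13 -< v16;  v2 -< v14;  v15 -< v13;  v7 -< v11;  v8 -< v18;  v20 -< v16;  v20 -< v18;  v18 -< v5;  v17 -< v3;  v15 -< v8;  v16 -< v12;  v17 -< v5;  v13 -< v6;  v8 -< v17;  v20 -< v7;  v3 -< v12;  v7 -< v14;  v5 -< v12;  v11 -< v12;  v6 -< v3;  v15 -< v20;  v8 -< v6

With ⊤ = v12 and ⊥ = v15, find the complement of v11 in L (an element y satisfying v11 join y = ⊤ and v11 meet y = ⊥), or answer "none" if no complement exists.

v13

Need y with v11 ∨ y = v12 and v11 ∧ y = v15.
Checking each element gives: v13.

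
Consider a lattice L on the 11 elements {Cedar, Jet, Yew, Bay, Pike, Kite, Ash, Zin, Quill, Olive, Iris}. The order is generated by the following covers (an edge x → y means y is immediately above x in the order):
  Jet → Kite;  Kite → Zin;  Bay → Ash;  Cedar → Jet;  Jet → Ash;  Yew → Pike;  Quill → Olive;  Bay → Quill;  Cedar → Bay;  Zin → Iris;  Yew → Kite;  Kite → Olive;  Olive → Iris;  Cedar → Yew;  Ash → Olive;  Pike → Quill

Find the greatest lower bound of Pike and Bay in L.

Common lower bounds of {Pike, Bay}: Cedar.
The greatest among these is Cedar.

Cedar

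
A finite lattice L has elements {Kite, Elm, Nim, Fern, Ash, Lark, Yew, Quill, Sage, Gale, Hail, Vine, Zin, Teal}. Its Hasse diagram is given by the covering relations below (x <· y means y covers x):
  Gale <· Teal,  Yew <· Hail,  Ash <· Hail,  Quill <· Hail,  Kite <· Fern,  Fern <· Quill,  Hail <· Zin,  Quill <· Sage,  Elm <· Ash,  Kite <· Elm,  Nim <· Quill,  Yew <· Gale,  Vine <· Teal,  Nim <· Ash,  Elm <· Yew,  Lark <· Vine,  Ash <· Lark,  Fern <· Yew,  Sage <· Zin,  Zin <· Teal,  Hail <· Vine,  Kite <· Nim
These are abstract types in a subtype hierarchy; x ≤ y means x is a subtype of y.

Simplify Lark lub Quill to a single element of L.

Vine

Lark ∨ Quill = Vine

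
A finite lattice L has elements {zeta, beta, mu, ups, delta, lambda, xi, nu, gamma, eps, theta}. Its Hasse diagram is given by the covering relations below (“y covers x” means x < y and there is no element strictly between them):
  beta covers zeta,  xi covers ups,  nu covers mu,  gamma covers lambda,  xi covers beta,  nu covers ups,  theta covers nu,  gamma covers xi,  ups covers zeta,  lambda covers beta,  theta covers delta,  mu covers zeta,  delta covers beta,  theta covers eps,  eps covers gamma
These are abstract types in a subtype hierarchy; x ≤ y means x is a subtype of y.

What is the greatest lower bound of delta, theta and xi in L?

beta

Common lower bounds of {delta, theta, xi}: beta, zeta.
The greatest among these is beta.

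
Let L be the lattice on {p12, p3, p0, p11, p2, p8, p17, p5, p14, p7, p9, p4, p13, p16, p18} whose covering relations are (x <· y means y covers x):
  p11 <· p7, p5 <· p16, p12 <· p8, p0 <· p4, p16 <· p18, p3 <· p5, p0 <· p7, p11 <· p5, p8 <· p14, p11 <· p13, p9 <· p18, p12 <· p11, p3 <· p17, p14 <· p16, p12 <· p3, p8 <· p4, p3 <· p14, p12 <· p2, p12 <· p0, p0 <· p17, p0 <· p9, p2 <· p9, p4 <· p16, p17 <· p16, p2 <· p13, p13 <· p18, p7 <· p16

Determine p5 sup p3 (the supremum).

p5

Common upper bounds of {p5, p3}: p16, p18, p5.
The least among these is p5.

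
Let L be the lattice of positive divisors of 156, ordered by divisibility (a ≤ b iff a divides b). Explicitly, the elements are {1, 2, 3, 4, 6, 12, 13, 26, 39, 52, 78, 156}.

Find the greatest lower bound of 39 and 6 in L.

Common lower bounds of {39, 6}: 1, 3.
The greatest among these is 3.

3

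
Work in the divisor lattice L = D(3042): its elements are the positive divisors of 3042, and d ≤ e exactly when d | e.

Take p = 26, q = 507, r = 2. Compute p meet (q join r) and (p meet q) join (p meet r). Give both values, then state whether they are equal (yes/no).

q join r = 1014, so p meet (q join r) = 26 meet 1014 = 26.
p meet q = 13 and p meet r = 2, so (p meet q) join (p meet r) = 13 join 2 = 26.
Equal: yes.

26; 26; yes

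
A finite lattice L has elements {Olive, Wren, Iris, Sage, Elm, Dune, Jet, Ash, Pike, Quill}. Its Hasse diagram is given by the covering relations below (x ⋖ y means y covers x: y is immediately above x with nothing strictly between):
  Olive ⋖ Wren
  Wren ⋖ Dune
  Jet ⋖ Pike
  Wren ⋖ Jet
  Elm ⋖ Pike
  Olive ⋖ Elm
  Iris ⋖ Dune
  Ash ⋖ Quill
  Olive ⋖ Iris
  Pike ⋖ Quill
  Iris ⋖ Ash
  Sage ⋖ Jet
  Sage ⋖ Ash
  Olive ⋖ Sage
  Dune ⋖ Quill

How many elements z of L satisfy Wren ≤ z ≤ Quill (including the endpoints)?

5

The interval [Wren, Quill] = {Dune, Jet, Pike, Quill, Wren}, which has 5 elements.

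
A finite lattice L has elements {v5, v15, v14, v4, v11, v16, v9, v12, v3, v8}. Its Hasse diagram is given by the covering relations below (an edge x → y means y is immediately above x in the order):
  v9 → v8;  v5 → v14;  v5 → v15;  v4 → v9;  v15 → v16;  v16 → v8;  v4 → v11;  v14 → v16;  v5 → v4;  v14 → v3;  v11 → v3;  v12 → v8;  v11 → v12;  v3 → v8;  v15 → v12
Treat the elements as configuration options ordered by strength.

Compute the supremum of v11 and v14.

Common upper bounds of {v11, v14}: v3, v8.
The least among these is v3.

v3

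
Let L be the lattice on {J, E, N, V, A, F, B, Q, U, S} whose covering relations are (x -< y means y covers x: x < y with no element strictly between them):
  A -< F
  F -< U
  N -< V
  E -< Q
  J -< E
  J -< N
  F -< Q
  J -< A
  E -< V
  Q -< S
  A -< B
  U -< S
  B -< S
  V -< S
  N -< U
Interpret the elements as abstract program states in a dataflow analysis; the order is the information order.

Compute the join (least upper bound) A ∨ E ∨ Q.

Common upper bounds of {A, E, Q}: Q, S.
The least among these is Q.

Q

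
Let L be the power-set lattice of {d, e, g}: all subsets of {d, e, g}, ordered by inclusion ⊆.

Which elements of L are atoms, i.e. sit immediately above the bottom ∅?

The atoms are exactly the elements that cover ∅: {d}, {e}, {g}.

{d}, {e}, {g}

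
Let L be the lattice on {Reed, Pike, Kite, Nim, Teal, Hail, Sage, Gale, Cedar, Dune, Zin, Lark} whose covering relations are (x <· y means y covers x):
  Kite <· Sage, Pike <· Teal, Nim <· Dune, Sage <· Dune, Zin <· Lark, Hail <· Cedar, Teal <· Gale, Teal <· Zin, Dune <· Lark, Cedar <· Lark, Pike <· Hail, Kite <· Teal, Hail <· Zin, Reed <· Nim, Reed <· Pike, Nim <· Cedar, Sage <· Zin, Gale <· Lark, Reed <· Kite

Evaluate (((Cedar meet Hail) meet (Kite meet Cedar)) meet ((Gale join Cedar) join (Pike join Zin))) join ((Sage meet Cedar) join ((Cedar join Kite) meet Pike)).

Pike

Cedar ∧ Hail = Hail
Kite ∧ Cedar = Reed
Hail ∧ Reed = Reed
Gale ∨ Cedar = Lark
Pike ∨ Zin = Zin
Lark ∨ Zin = Lark
Reed ∧ Lark = Reed
Sage ∧ Cedar = Reed
Cedar ∨ Kite = Lark
Lark ∧ Pike = Pike
Reed ∨ Pike = Pike
Reed ∨ Pike = Pike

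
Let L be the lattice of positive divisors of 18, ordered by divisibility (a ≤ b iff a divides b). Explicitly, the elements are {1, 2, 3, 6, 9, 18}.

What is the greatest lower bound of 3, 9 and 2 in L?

1

In the divisibility order, the meet is the greatest common divisor: gcd(3, 9, 2) = 1.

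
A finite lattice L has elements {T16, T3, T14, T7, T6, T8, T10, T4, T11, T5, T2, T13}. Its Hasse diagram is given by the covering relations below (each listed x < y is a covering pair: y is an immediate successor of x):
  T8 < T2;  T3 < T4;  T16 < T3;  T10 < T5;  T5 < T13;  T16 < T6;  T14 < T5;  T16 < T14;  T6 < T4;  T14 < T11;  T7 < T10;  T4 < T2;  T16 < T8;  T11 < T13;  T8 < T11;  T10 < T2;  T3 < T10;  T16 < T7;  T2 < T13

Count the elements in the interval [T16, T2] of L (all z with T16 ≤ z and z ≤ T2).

The interval [T16, T2] = {T10, T16, T2, T3, T4, T6, T7, T8}, which has 8 elements.

8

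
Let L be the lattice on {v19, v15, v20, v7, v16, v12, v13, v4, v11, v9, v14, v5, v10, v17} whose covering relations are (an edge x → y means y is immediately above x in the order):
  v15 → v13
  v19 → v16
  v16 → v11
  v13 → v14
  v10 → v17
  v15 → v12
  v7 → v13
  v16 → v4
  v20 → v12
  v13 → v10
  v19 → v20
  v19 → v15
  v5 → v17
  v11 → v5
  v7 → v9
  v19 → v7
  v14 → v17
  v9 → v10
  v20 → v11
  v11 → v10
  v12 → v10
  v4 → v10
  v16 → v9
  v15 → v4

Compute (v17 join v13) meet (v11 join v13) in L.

v10

v17 ∨ v13 = v17
v11 ∨ v13 = v10
v17 ∧ v10 = v10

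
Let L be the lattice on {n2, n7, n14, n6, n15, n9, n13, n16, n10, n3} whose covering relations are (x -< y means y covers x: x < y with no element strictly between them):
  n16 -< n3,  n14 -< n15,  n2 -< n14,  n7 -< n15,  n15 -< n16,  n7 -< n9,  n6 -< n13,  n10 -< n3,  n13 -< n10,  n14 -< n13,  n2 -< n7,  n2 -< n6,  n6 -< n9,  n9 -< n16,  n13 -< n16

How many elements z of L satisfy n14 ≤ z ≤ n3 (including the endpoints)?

6

The interval [n14, n3] = {n10, n13, n14, n15, n16, n3}, which has 6 elements.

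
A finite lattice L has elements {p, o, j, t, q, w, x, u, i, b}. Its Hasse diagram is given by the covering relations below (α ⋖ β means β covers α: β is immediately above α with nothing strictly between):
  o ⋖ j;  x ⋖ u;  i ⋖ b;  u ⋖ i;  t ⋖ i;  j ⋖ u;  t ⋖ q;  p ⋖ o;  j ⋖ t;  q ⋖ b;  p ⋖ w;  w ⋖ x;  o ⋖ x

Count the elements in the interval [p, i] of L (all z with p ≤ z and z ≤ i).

The interval [p, i] = {i, j, o, p, t, u, w, x}, which has 8 elements.

8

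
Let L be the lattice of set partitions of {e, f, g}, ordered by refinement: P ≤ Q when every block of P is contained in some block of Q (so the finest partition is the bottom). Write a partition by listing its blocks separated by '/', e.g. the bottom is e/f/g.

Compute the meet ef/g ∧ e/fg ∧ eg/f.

The meet (common refinement) of ef/g, e/fg, eg/f intersects blocks pairwise, giving e/f/g.

e/f/g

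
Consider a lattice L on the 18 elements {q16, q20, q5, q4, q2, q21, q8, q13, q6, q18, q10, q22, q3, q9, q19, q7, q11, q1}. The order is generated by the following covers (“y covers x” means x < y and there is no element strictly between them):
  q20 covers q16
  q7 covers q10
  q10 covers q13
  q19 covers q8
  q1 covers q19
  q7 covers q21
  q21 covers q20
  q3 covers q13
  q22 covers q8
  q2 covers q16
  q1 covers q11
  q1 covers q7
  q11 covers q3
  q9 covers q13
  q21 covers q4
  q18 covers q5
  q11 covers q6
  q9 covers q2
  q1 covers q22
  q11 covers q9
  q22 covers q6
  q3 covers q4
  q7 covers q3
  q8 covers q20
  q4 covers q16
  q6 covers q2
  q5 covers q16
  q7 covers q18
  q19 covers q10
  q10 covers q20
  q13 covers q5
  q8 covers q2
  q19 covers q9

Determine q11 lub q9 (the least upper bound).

Common upper bounds of {q11, q9}: q1, q11.
The least among these is q11.

q11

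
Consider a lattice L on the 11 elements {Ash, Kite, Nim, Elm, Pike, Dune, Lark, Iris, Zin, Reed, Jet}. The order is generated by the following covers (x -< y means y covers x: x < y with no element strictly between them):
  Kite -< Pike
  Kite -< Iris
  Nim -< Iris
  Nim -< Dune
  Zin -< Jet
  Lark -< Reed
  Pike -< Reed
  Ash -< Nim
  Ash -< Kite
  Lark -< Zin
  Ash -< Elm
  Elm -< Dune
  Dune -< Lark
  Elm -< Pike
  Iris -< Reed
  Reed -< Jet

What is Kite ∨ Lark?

Common upper bounds of {Kite, Lark}: Jet, Reed.
The least among these is Reed.

Reed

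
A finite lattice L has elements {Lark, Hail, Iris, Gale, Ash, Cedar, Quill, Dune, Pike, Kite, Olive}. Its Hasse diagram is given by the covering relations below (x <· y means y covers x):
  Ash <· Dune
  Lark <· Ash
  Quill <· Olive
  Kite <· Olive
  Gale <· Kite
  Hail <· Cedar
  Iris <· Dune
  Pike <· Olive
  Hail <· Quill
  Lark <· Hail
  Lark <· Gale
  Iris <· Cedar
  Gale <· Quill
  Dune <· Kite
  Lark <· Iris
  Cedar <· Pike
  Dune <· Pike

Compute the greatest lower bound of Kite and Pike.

Dune

Common lower bounds of {Kite, Pike}: Ash, Dune, Iris, Lark.
The greatest among these is Dune.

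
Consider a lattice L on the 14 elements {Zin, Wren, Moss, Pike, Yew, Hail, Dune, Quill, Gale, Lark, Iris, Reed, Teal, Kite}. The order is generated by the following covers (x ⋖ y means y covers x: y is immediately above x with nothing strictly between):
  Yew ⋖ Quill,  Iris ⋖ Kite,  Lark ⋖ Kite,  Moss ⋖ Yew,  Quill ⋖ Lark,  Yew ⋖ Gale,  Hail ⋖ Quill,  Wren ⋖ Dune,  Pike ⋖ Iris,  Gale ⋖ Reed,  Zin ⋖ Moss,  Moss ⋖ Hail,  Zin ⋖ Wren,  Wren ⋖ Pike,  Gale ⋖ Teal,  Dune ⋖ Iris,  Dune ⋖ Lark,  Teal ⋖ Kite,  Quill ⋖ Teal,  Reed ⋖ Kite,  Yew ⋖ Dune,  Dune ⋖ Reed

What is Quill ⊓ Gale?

Yew

Common lower bounds of {Quill, Gale}: Moss, Yew, Zin.
The greatest among these is Yew.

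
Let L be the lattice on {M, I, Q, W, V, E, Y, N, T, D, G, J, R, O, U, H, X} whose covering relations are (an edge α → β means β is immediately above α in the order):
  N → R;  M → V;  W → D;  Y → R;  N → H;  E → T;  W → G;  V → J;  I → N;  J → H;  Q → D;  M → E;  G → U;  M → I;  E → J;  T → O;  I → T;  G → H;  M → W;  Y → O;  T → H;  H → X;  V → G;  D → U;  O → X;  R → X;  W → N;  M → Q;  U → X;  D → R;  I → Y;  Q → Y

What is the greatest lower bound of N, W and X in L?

W

Common lower bounds of {N, W, X}: M, W.
The greatest among these is W.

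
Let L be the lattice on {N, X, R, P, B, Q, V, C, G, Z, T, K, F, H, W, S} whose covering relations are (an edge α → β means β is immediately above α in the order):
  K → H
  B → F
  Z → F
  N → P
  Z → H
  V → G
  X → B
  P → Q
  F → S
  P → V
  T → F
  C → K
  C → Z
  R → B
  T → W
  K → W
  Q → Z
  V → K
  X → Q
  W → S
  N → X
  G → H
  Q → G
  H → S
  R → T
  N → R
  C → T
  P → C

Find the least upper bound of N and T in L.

Common upper bounds of {N, T}: F, S, T, W.
The least among these is T.

T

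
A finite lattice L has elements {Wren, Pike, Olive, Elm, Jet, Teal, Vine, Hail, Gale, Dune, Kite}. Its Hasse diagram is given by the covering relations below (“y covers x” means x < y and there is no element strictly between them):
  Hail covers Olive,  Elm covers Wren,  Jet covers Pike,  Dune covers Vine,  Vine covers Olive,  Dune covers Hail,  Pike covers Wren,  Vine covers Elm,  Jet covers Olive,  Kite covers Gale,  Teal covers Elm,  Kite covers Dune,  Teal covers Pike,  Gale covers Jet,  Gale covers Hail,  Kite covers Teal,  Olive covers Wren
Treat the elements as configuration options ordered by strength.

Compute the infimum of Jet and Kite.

Jet

Common lower bounds of {Jet, Kite}: Jet, Olive, Pike, Wren.
The greatest among these is Jet.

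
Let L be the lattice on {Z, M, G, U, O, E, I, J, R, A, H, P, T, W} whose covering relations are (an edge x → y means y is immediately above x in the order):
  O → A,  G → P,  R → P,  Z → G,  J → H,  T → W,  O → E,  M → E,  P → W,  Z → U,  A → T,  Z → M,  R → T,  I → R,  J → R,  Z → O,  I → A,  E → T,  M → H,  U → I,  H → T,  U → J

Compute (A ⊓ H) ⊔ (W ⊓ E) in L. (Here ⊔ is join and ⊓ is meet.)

T

A ∧ H = U
W ∧ E = E
U ∨ E = T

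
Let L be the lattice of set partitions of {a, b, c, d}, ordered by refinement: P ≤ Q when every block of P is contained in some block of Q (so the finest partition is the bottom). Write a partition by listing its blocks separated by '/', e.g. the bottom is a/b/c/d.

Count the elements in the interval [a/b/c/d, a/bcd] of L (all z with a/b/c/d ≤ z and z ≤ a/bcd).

5

The interval [a/b/c/d, a/bcd] = {a/b/c/d, a/b/cd, a/bc/d, a/bcd, a/bd/c}, which has 5 elements.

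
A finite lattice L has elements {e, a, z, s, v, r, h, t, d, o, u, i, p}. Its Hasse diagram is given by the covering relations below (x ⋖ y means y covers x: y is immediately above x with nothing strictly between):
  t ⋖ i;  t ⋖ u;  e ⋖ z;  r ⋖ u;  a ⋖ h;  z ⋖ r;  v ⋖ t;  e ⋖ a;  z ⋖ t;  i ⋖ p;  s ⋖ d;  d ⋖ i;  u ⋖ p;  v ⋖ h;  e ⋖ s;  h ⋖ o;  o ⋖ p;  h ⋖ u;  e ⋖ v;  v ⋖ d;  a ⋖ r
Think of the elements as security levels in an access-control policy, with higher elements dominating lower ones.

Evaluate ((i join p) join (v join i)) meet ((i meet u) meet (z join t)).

i ∨ p = p
v ∨ i = i
p ∨ i = p
i ∧ u = t
z ∨ t = t
t ∧ t = t
p ∧ t = t

t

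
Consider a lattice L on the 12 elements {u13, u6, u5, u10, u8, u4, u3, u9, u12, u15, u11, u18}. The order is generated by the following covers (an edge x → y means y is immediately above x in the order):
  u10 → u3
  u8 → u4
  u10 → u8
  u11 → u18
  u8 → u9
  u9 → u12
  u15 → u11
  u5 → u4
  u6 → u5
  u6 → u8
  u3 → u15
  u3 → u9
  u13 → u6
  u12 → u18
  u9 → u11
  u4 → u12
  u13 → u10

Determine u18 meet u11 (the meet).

Common lower bounds of {u18, u11}: u10, u11, u13, u15, u3, u6, u8, u9.
The greatest among these is u11.

u11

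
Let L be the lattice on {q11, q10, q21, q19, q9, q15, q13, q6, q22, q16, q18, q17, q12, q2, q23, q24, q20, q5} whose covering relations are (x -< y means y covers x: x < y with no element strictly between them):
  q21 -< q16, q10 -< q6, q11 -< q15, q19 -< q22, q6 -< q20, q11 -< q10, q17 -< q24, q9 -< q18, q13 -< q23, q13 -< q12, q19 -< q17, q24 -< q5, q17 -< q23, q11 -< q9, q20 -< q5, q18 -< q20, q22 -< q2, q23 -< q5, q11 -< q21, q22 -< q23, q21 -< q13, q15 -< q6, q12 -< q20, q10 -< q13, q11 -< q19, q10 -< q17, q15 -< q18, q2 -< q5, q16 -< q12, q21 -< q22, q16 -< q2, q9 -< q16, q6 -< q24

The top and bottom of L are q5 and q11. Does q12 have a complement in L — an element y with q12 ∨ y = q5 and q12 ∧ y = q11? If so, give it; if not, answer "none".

Need y with q12 ∨ y = q5 and q12 ∧ y = q11.
Checking each element gives: q19.

q19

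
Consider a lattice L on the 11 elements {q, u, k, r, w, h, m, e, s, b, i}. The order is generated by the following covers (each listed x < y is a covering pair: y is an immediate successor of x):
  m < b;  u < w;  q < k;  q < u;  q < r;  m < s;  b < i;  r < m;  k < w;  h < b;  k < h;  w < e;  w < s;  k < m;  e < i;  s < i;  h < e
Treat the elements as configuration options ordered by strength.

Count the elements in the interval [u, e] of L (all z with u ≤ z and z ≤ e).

The interval [u, e] = {e, u, w}, which has 3 elements.

3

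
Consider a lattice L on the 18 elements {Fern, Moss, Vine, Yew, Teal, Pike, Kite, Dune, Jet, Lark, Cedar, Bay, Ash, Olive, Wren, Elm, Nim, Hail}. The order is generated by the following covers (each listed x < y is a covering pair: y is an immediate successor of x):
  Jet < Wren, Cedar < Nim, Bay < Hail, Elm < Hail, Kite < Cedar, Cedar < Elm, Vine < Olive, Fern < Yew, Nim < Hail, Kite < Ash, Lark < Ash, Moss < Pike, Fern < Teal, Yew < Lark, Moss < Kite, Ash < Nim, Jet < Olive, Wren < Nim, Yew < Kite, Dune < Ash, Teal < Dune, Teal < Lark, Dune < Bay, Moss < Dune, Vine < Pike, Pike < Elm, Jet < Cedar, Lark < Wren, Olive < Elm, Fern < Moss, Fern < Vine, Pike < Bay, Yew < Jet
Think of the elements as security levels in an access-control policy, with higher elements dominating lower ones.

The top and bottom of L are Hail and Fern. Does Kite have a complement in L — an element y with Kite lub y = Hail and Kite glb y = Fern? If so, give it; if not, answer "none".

none

For every candidate y, either Kite ∨ y ≠ Hail or Kite ∧ y ≠ Fern; no complement exists.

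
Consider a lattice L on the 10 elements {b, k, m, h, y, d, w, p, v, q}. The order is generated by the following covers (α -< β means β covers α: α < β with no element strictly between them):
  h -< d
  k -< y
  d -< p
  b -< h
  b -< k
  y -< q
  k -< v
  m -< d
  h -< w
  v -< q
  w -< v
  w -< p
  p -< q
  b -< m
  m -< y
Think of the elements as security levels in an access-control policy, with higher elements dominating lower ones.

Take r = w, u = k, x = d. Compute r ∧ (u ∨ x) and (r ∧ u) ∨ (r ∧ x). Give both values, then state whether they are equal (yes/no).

u ∨ x = q, so r ∧ (u ∨ x) = w ∧ q = w.
r ∧ u = b and r ∧ x = h, so (r ∧ u) ∨ (r ∧ x) = b ∨ h = h.
Equal: no.

w; h; no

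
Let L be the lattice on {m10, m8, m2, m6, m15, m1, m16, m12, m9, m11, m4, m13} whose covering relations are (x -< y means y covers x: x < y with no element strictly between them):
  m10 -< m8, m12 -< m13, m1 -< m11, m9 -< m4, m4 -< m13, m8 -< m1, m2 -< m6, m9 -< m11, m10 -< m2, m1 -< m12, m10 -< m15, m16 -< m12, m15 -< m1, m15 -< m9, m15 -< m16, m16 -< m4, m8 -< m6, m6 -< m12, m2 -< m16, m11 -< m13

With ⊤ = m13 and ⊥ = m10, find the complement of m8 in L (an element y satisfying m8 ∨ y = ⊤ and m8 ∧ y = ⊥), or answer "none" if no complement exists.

m4

Need y with m8 ∨ y = m13 and m8 ∧ y = m10.
Checking each element gives: m4.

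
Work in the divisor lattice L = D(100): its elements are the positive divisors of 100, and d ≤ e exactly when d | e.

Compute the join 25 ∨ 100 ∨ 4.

In the divisibility order, the join is the least common multiple: lcm(25, 100, 4) = 100.

100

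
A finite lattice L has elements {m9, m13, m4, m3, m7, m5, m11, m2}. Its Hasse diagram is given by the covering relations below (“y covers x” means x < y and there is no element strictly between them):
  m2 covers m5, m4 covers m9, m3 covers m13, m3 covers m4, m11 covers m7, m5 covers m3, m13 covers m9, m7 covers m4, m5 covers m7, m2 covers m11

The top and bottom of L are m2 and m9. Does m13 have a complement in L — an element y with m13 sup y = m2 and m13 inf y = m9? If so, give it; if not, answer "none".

m11

Need y with m13 ∨ y = m2 and m13 ∧ y = m9.
Checking each element gives: m11.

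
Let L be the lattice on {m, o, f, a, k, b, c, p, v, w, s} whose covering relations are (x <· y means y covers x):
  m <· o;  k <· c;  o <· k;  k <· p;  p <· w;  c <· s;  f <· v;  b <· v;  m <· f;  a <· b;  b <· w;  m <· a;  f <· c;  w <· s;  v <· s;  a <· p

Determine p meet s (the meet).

Common lower bounds of {p, s}: a, k, m, o, p.
The greatest among these is p.

p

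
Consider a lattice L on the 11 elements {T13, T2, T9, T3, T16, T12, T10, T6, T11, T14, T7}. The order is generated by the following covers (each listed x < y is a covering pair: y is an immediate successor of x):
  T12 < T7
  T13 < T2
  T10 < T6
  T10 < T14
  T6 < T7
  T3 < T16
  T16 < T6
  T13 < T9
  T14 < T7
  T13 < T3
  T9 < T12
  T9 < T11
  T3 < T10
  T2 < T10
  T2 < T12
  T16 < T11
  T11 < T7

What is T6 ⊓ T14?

T10

Common lower bounds of {T6, T14}: T10, T13, T2, T3.
The greatest among these is T10.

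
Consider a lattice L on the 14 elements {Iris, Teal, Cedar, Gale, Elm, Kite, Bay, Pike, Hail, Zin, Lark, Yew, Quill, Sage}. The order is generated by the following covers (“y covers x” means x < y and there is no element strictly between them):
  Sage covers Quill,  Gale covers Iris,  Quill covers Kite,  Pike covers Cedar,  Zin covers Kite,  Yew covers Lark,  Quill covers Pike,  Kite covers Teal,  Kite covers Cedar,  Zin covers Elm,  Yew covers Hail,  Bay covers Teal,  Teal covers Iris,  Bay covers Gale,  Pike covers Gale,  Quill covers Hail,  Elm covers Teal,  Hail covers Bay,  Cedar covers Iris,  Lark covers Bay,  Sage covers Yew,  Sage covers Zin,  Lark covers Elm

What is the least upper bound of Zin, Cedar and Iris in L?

Zin

Common upper bounds of {Zin, Cedar, Iris}: Sage, Zin.
The least among these is Zin.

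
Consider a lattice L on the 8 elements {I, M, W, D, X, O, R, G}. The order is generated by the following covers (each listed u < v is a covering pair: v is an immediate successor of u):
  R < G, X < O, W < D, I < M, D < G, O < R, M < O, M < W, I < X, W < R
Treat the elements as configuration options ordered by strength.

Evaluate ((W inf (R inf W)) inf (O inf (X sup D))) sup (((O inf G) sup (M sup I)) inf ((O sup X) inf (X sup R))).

O

R ∧ W = W
W ∧ W = W
X ∨ D = G
O ∧ G = O
W ∧ O = M
O ∧ G = O
M ∨ I = M
O ∨ M = O
O ∨ X = O
X ∨ R = R
O ∧ R = O
O ∧ O = O
M ∨ O = O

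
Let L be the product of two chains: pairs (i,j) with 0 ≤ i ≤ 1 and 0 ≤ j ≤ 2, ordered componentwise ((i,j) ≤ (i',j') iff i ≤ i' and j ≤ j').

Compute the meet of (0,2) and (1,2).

Common lower bounds of {(0,2), (1,2)}: (0,0), (0,1), (0,2).
The greatest among these is (0,2).

(0,2)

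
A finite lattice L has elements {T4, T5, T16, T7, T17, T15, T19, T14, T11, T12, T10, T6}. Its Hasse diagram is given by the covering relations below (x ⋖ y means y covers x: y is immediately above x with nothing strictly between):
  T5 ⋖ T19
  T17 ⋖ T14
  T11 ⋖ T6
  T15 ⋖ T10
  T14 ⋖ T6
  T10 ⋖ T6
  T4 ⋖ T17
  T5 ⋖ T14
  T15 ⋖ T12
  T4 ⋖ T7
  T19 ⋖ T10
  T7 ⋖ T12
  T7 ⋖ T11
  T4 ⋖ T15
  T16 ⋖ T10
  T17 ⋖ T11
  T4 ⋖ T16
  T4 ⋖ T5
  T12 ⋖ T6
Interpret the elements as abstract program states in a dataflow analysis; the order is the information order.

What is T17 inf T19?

T4

Common lower bounds of {T17, T19}: T4.
The greatest among these is T4.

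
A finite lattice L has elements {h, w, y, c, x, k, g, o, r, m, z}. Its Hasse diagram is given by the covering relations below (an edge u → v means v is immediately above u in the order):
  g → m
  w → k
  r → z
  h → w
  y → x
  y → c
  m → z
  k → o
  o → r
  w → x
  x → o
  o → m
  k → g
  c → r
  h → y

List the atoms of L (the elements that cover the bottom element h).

The atoms are exactly the elements that cover h: w, y.

w, y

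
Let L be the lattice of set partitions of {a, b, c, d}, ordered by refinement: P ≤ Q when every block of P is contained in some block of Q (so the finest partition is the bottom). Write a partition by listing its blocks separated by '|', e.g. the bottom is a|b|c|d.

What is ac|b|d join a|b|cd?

acd|b

The join of ac|b|d and a|b|cd merges any blocks that overlap across the partitions, giving acd|b.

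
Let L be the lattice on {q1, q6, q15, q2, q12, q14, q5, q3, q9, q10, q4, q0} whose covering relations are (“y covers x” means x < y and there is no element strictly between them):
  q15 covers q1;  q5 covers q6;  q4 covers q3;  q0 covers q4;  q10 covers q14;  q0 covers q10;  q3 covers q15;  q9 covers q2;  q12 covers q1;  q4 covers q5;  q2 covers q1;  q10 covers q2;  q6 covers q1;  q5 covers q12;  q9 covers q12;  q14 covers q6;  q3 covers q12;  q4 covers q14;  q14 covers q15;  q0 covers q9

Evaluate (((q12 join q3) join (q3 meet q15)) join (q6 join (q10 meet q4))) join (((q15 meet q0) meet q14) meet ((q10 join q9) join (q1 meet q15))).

q12 ∨ q3 = q3
q3 ∧ q15 = q15
q3 ∨ q15 = q3
q10 ∧ q4 = q14
q6 ∨ q14 = q14
q3 ∨ q14 = q4
q15 ∧ q0 = q15
q15 ∧ q14 = q15
q10 ∨ q9 = q0
q1 ∧ q15 = q1
q0 ∨ q1 = q0
q15 ∧ q0 = q15
q4 ∨ q15 = q4

q4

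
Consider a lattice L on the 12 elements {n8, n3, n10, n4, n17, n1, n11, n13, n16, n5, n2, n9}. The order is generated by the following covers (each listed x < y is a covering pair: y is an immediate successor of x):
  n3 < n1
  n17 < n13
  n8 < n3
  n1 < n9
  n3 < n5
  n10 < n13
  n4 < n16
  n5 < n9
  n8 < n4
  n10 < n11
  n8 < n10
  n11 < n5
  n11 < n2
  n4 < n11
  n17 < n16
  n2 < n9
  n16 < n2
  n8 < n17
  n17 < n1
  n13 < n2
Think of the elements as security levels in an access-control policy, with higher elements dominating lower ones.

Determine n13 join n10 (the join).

Common upper bounds of {n13, n10}: n13, n2, n9.
The least among these is n13.

n13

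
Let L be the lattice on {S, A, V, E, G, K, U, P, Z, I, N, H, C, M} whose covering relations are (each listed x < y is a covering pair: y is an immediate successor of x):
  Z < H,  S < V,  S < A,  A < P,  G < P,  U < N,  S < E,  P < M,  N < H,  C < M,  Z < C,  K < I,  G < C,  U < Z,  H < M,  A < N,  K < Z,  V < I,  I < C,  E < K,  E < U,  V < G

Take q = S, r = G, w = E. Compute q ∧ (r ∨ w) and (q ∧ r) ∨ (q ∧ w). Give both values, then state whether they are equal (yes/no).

S; S; yes

r ∨ w = C, so q ∧ (r ∨ w) = S ∧ C = S.
q ∧ r = S and q ∧ w = S, so (q ∧ r) ∨ (q ∧ w) = S ∨ S = S.
Equal: yes.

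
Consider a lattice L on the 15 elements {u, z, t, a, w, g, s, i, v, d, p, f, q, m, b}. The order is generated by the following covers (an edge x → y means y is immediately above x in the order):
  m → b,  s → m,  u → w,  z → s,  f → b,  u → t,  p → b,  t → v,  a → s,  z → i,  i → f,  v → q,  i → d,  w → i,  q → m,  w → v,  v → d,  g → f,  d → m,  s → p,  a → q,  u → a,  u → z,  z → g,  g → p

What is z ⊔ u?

Common upper bounds of {z, u}: b, d, f, g, i, m, p, s, z.
The least among these is z.

z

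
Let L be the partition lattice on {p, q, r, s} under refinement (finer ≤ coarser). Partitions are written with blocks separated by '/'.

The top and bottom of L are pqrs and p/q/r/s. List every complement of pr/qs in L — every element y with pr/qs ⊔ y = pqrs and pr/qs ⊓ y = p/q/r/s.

Need y with pr/qs ∨ y = pqrs and pr/qs ∧ y = p/q/r/s.
Checking each element gives: p/q/rs, p/qr/s, pq/r/s, pq/rs, ps/q/r, ps/qr.

p/q/rs, p/qr/s, pq/r/s, pq/rs, ps/q/r, ps/qr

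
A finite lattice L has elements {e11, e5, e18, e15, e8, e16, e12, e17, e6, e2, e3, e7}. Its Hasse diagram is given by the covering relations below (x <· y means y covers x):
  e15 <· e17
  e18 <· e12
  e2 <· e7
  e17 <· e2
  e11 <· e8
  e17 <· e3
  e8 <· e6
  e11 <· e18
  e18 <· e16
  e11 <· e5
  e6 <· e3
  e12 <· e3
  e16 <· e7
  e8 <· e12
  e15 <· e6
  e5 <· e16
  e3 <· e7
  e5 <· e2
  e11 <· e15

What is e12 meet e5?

e11

Common lower bounds of {e12, e5}: e11.
The greatest among these is e11.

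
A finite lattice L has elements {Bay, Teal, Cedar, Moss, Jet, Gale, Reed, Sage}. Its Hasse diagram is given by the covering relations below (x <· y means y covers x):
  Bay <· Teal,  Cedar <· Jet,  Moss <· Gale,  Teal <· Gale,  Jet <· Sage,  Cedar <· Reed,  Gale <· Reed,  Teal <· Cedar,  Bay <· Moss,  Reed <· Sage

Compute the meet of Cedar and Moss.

Bay

Common lower bounds of {Cedar, Moss}: Bay.
The greatest among these is Bay.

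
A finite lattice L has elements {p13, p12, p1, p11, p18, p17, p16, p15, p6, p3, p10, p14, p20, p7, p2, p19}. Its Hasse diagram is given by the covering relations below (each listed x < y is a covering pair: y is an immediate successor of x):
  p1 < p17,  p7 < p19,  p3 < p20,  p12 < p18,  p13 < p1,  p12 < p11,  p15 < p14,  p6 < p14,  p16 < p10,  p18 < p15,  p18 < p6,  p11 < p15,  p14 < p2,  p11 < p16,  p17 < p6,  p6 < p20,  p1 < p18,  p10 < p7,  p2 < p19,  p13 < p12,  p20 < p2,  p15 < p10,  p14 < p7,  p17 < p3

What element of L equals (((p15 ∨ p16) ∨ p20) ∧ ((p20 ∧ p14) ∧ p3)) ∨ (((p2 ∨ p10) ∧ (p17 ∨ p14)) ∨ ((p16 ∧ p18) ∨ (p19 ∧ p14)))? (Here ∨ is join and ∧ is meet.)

p14

p15 ∨ p16 = p10
p10 ∨ p20 = p19
p20 ∧ p14 = p6
p6 ∧ p3 = p17
p19 ∧ p17 = p17
p2 ∨ p10 = p19
p17 ∨ p14 = p14
p19 ∧ p14 = p14
p16 ∧ p18 = p12
p19 ∧ p14 = p14
p12 ∨ p14 = p14
p14 ∨ p14 = p14
p17 ∨ p14 = p14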